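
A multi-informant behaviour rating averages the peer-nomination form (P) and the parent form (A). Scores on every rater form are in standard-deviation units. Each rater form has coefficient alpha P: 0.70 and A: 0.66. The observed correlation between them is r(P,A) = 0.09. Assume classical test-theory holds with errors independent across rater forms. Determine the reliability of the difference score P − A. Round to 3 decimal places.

Var(P−A) = 1 + 1 − 2·0.09 = 2 − 0.18 = 1.82.
Under uncorrelated errors the observed covariances equal the true-score covariances, so only the own-variance terms attenuate.
True-score variance = [0.70 + 0.66] − 0.18 = 1.36 − 0.18 = 1.18.
Reliability = 1.18 / 1.82 = 0.648.

0.648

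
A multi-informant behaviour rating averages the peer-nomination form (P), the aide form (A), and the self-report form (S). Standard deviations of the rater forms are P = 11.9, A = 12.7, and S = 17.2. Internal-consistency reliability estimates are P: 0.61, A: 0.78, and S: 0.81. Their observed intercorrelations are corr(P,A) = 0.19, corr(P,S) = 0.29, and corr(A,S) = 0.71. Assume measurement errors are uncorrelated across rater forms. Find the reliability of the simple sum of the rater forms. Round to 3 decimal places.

Var(P+A+S) = 11.9² + 12.7² + 17.2² + 2·[11.9·12.7·0.19 + 11.9·17.2·0.29 + 12.7·17.2·0.71] = 598.74 + 486.329 = 1085.07.
Because errors are independent across components, Cov(Tᵢ,Tⱼ) = Cov(Xᵢ,Xⱼ); the off-diagonal part of the true-score variance is the same as above.
True-score variance = [11.9²·0.61 + 12.7²·0.78 + 17.2²·0.81] + 486.329 = 451.819 + 486.329 = 938.147.
Reliability = 938.147 / 1085.07 = 0.865.

0.865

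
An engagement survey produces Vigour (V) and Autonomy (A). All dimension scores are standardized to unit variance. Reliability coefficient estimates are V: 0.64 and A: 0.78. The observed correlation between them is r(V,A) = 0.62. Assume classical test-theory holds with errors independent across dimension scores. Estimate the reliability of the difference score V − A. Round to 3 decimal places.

Var(V−A) = 1 + 1 − 2·0.62 = 2 − 1.24 = 0.76.
Because errors are independent across components, Cov(Tᵢ,Tⱼ) = Cov(Xᵢ,Xⱼ); the off-diagonal part of the true-score variance is the same as above.
True-score variance = [0.64 + 0.78] − 1.24 = 1.42 − 1.24 = 0.18.
Reliability = 0.18 / 0.76 = 0.237.

0.237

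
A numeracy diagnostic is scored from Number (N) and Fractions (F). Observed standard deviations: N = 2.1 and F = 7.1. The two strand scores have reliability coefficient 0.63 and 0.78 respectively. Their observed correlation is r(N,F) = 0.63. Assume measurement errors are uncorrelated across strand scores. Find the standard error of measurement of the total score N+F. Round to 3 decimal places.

Var(total) = 54.82 + 18.7866 = 73.6066.
True-score variance = 42.0981 + 18.7866 = 60.8847, so reliability = 0.8272.
Error variance = 73.6066 − 60.8847 = 12.7219; SEM = √12.7219 = 3.567.

3.567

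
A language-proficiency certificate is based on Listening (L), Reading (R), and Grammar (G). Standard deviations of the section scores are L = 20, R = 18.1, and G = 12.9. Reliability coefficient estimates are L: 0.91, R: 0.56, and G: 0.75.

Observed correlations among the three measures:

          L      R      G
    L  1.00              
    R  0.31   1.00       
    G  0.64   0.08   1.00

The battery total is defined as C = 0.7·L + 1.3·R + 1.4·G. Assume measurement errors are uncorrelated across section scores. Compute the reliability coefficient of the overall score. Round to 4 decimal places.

0.7949

Var(C) = 0.7²·20² + 1.3²·18.1² + 1.4²·12.9² + 2·[0.91·20·18.1·0.31 + 0.98·20·12.9·0.64 + 1.82·18.1·12.9·0.08] = 1075.82 + 595.868 = 1671.69.
With uncorrelated errors the cross-covariances are all true-score covariance, so they carry over unchanged; only the diagonal terms shrink to ρᵢσᵢ².
True-score variance = [0.7²·20²·0.91 + 1.3²·18.1²·0.56 + 1.4²·12.9²·0.75] + 595.868 = 733.033 + 595.868 = 1328.9.
Reliability = 1328.9 / 1671.69 = 0.7949.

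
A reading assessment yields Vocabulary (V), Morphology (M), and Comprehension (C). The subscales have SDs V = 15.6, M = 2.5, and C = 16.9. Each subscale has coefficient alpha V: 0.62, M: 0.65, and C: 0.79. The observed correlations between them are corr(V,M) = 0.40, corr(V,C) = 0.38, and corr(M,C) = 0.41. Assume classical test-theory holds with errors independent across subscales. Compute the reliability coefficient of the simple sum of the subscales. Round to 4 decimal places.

Var(V+M+C) = 15.6² + 2.5² + 16.9² + 2·[15.6·2.5·0.40 + 15.6·16.9·0.38 + 2.5·16.9·0.41] = 535.22 + 266.211 = 801.431.
With uncorrelated errors the cross-covariances are all true-score covariance, so they carry over unchanged; only the diagonal terms shrink to ρᵢσᵢ².
True-score variance = [15.6²·0.62 + 2.5²·0.65 + 16.9²·0.79] + 266.211 = 380.578 + 266.211 = 646.789.
Reliability = 646.789 / 801.431 = 0.8070.

0.8070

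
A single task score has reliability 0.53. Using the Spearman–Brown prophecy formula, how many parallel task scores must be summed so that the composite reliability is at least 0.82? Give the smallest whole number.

k ≥ ρ*(1−ρ₁)/(ρ₁(1−ρ*)) = 0.82·0.47 / (0.53·0.18) = 4.040.
Smallest integer k = 5.

5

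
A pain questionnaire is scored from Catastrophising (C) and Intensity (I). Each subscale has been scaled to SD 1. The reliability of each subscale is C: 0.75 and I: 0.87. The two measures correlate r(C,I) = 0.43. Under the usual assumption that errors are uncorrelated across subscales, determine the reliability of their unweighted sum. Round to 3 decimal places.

Var(C+I) = 2 + 2·[0.43] = 2 + 0.86 = 2.86.
With uncorrelated errors the cross-covariances are all true-score covariance, so they carry over unchanged; only the diagonal terms shrink to ρᵢσᵢ².
True-score variance = [0.75 + 0.87] + 0.86 = 1.62 + 0.86 = 2.48.
Reliability = 2.48 / 2.86 = 0.867.

0.867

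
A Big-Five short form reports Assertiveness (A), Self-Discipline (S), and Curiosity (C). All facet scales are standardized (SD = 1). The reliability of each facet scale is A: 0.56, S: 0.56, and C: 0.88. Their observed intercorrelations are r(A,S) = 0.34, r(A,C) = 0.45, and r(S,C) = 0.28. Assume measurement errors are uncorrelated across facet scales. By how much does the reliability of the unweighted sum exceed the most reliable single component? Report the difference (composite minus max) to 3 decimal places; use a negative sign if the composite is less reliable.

-0.075

Var(sum) = 3 + 2.14 = 5.14; true-score variance = 2 + 2.14 = 4.14; composite reliability = 0.8054.
Max component reliability = 0.8800.
Difference = 0.8054 − 0.8800 = -0.075.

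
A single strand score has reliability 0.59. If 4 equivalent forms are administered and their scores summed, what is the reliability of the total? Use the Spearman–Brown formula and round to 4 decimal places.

ρ_k = kρ / (1 + (k−1)ρ) = 4·0.59 / (1 + 3·0.59) = 2.360 / 2.770 = 0.8520.

0.8520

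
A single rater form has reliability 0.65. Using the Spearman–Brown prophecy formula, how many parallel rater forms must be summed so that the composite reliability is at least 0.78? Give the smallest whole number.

k ≥ ρ*(1−ρ₁)/(ρ₁(1−ρ*)) = 0.78·0.35 / (0.65·0.22) = 1.909.
Smallest integer k = 2.

2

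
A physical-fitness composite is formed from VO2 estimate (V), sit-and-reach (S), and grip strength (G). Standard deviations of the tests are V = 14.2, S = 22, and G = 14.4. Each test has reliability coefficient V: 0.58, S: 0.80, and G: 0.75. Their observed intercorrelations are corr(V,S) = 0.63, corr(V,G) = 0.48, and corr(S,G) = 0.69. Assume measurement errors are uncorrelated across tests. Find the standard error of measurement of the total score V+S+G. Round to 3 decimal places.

Var(total) = 893 + 1027.11 = 1920.11.
True-score variance = 659.671 + 1027.11 = 1686.78, so reliability = 0.8785.
Error variance = 1920.11 − 1686.78 = 233.329; SEM = √233.329 = 15.275.

15.275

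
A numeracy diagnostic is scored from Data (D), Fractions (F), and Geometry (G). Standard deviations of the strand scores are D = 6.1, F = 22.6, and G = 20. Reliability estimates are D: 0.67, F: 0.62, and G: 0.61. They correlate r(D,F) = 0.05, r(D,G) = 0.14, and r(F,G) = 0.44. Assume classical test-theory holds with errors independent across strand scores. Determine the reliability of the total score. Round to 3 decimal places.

0.740

Var(D+F+G) = 6.1² + 22.6² + 20² + 2·[6.1·22.6·0.05 + 6.1·20·0.14 + 22.6·20·0.44] = 947.97 + 445.706 = 1393.68.
With uncorrelated errors the cross-covariances are all true-score covariance, so they carry over unchanged; only the diagonal terms shrink to ρᵢσᵢ².
True-score variance = [6.1²·0.67 + 22.6²·0.62 + 20²·0.61] + 445.706 = 585.602 + 445.706 = 1031.31.
Reliability = 1031.31 / 1393.68 = 0.740.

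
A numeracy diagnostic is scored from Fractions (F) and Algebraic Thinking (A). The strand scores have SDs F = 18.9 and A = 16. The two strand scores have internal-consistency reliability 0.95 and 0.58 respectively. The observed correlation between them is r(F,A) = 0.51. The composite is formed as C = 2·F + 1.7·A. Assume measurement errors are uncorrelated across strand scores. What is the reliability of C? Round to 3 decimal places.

0.881

Var(C) = 2²·18.9² + 1.7²·16² + 2·[3.4·18.9·16·0.51] = 2168.68 + 1048.72 = 3217.4.
Under uncorrelated errors the observed covariances equal the true-score covariances, so only the own-variance terms attenuate.
True-score variance = [2²·18.9²·0.95 + 1.7²·16²·0.58] + 1048.72 = 1786.51 + 1048.72 = 2835.23.
Reliability = 2835.23 / 3217.4 = 0.881.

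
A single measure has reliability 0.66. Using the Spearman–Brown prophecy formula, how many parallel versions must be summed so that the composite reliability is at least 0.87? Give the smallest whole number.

4

k ≥ ρ*(1−ρ₁)/(ρ₁(1−ρ*)) = 0.87·0.34 / (0.66·0.13) = 3.448.
Smallest integer k = 4.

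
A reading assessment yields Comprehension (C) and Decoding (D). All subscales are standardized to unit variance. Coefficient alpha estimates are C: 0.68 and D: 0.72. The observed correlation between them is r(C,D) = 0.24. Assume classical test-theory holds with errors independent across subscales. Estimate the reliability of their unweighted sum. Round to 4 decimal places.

Var(C+D) = 2 + 2·[0.24] = 2 + 0.48 = 2.48.
Because errors are independent across components, Cov(Tᵢ,Tⱼ) = Cov(Xᵢ,Xⱼ); the off-diagonal part of the true-score variance is the same as above.
True-score variance = [0.68 + 0.72] + 0.48 = 1.4 + 0.48 = 1.88.
Reliability = 1.88 / 2.48 = 0.7581.

0.7581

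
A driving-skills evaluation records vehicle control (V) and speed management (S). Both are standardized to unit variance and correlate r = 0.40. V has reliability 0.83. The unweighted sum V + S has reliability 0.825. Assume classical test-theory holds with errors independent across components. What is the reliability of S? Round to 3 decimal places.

0.680

Var(V+S) = 2 + 2·0.40 = 2.800.
True-score variance = ρ_V + ρ_S + 2·0.40, so 0.825 = (0.83 + ρ_S + 0.80) / 2.800.
ρ_S = 0.825·2.800 − 0.83 − 0.80 = 0.680.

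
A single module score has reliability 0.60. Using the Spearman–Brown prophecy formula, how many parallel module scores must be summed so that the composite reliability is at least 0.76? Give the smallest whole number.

3

k ≥ ρ*(1−ρ₁)/(ρ₁(1−ρ*)) = 0.76·0.40 / (0.60·0.24) = 2.111.
Smallest integer k = 3.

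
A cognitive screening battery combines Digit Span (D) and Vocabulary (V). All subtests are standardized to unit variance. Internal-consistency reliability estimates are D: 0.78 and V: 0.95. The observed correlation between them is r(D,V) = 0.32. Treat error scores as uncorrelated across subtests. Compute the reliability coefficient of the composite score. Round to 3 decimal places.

Var(D+V) = 2 + 2·[0.32] = 2 + 0.64 = 2.64.
Because errors are independent across components, Cov(Tᵢ,Tⱼ) = Cov(Xᵢ,Xⱼ); the off-diagonal part of the true-score variance is the same as above.
True-score variance = [0.78 + 0.95] + 0.64 = 1.73 + 0.64 = 2.37.
Reliability = 2.37 / 2.64 = 0.898.

0.898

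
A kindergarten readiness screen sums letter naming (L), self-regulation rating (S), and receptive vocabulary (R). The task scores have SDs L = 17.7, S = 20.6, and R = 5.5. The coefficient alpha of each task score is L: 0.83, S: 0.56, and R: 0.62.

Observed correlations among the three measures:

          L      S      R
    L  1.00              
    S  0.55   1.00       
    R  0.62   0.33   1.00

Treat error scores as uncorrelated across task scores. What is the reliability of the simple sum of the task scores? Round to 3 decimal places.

0.816

Var(L+S+R) = 17.7² + 20.6² + 5.5² + 2·[17.7·20.6·0.55 + 17.7·5.5·0.62 + 20.6·5.5·0.33] = 767.9 + 596.574 = 1364.47.
Under uncorrelated errors the observed covariances equal the true-score covariances, so only the own-variance terms attenuate.
True-score variance = [17.7²·0.83 + 20.6²·0.56 + 5.5²·0.62] + 596.574 = 516.427 + 596.574 = 1113.
Reliability = 1113 / 1364.47 = 0.816.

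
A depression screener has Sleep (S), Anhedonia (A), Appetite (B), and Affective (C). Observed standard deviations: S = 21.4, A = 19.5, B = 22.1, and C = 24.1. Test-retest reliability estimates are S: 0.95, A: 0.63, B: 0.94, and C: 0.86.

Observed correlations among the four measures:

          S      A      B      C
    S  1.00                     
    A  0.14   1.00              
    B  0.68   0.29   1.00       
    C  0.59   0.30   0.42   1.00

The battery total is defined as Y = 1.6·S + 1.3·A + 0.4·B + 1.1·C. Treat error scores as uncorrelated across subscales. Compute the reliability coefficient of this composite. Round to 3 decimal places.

Var(Y) = 1.6²·21.4² + 1.3²·19.5² + 0.4²·22.1² + 1.1²·24.1² + 2·[2.08·21.4·19.5·0.14 + 0.64·21.4·22.1·0.68 + 1.76·21.4·24.1·0.59 + 0.52·19.5·22.1·0.29 + 1.43·19.5·24.1·0.30 + 0.44·22.1·24.1·0.42] = 2595.93 + 2455.82 = 5051.74.
With uncorrelated errors the cross-covariances are all true-score covariance, so they carry over unchanged; only the diagonal terms shrink to ρᵢσᵢ².
True-score variance = [1.6²·21.4²·0.95 + 1.3²·19.5²·0.63 + 0.4²·22.1²·0.94 + 1.1²·24.1²·0.86] + 2455.82 = 2196.46 + 2455.82 = 4652.27.
Reliability = 4652.27 / 5051.74 = 0.921.

0.921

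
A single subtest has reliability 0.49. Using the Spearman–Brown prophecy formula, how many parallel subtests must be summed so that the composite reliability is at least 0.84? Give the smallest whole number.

k ≥ ρ*(1−ρ₁)/(ρ₁(1−ρ*)) = 0.84·0.51 / (0.49·0.16) = 5.464.
Smallest integer k = 6.

6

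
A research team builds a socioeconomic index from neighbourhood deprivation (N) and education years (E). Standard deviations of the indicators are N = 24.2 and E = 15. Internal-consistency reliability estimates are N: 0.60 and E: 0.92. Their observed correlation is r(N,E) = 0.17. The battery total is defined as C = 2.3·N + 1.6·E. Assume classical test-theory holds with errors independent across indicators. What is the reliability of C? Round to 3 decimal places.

Var(C) = 2.3²·24.2² + 1.6²·15² + 2·[3.68·24.2·15·0.17] = 3674.04 + 454.186 = 4128.22.
With uncorrelated errors the cross-covariances are all true-score covariance, so they carry over unchanged; only the diagonal terms shrink to ρᵢσᵢ².
True-score variance = [2.3²·24.2²·0.60 + 1.6²·15²·0.92] + 454.186 = 2388.74 + 454.186 = 2842.93.
Reliability = 2842.93 / 4128.22 = 0.689.

0.689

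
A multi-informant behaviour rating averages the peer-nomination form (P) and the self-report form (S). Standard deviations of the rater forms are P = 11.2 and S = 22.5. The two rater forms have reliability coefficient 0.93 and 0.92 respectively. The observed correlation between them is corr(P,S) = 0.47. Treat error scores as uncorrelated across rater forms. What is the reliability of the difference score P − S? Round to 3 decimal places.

0.875

Var(P−S) = 11.2² + 22.5² − 2·11.2·22.5·0.47 = 631.69 − 236.88 = 394.81.
Under uncorrelated errors the observed covariances equal the true-score covariances, so only the own-variance terms attenuate.
True-score variance = [11.2²·0.93 + 22.5²·0.92] − 236.88 = 582.409 − 236.88 = 345.529.
Reliability = 345.529 / 394.81 = 0.875.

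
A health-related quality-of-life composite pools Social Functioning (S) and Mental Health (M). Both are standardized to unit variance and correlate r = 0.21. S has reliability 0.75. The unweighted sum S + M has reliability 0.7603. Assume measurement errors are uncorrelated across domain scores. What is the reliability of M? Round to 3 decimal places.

0.670

Var(S+M) = 2 + 2·0.21 = 2.420.
True-score variance = ρ_S + ρ_M + 2·0.21, so 0.7603 = (0.75 + ρ_M + 0.42) / 2.420.
ρ_M = 0.7603·2.420 − 0.75 − 0.42 = 0.670.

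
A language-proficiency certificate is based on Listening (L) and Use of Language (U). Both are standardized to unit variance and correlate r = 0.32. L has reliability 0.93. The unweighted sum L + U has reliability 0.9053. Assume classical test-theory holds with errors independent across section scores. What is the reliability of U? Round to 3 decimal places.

Var(L+U) = 2 + 2·0.32 = 2.640.
True-score variance = ρ_L + ρ_U + 2·0.32, so 0.9053 = (0.93 + ρ_U + 0.64) / 2.640.
ρ_U = 0.9053·2.640 − 0.93 − 0.64 = 0.820.

0.820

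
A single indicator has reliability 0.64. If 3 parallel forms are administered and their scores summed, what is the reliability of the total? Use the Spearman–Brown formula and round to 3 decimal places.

ρ_k = kρ / (1 + (k−1)ρ) = 3·0.64 / (1 + 2·0.64) = 1.920 / 2.280 = 0.842.

0.842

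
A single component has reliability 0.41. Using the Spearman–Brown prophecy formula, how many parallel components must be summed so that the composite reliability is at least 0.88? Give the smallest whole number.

11

k ≥ ρ*(1−ρ₁)/(ρ₁(1−ρ*)) = 0.88·0.59 / (0.41·0.12) = 10.553.
Smallest integer k = 11.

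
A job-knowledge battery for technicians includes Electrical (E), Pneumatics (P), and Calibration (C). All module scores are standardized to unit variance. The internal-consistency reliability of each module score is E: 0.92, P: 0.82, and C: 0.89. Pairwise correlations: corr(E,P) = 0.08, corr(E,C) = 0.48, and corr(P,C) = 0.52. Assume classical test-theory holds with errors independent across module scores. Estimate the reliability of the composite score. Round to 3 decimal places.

0.928

Var(E+P+C) = 3 + 2·[0.08 + 0.48 + 0.52] = 3 + 2.16 = 5.16.
With uncorrelated errors the cross-covariances are all true-score covariance, so they carry over unchanged; only the diagonal terms shrink to ρᵢσᵢ².
True-score variance = [0.92 + 0.82 + 0.89] + 2.16 = 2.63 + 2.16 = 4.79.
Reliability = 4.79 / 5.16 = 0.928.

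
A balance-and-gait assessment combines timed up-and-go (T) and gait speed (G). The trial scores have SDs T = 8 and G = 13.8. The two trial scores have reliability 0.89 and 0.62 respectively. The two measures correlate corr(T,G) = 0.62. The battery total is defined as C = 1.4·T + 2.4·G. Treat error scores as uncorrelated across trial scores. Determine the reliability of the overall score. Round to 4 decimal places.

Var(C) = 1.4²·8² + 2.4²·13.8² + 2·[3.36·8·13.8·0.62] = 1222.37 + 459.971 = 1682.34.
Because errors are independent across components, Cov(Tᵢ,Tⱼ) = Cov(Xᵢ,Xⱼ); the off-diagonal part of the true-score variance is the same as above.
True-score variance = [1.4²·8²·0.89 + 2.4²·13.8²·0.62] + 459.971 = 791.741 + 459.971 = 1251.71.
Reliability = 1251.71 / 1682.34 = 0.7440.

0.7440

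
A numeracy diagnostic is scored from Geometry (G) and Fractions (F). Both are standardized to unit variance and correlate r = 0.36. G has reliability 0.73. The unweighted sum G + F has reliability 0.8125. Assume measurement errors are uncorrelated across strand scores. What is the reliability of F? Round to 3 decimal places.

0.760

Var(G+F) = 2 + 2·0.36 = 2.720.
True-score variance = ρ_G + ρ_F + 2·0.36, so 0.8125 = (0.73 + ρ_F + 0.72) / 2.720.
ρ_F = 0.8125·2.720 − 0.73 − 0.72 = 0.760.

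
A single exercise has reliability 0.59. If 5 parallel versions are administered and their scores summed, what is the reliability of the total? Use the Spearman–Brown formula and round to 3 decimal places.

ρ_k = kρ / (1 + (k−1)ρ) = 5·0.59 / (1 + 4·0.59) = 2.950 / 3.360 = 0.878.

0.878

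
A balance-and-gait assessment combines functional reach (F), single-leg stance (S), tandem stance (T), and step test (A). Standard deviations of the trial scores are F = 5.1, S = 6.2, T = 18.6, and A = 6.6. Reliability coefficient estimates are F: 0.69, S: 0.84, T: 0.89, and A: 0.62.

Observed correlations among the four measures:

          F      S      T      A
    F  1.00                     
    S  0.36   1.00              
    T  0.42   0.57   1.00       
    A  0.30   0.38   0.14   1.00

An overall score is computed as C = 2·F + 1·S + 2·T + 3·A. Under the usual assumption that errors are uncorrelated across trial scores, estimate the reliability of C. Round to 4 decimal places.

0.8855

Var(C) = 2²·5.1² + 6.2² + 2²·18.6² + 3²·6.6² + 2·[2·5.1·6.2·0.36 + 4·5.1·18.6·0.42 + 6·5.1·6.6·0.30 + 2·6.2·18.6·0.57 + 3·6.2·6.6·0.38 + 6·18.6·6.6·0.14] = 1918.36 + 1047.9 = 2966.26.
Because errors are independent across components, Cov(Tᵢ,Tⱼ) = Cov(Xᵢ,Xⱼ); the off-diagonal part of the true-score variance is the same as above.
True-score variance = [2²·5.1²·0.69 + 6.2²·0.84 + 2²·18.6²·0.89 + 3²·6.6²·0.62] + 1047.9 = 1578.76 + 1047.9 = 2626.66.
Reliability = 2626.66 / 2966.26 = 0.8855.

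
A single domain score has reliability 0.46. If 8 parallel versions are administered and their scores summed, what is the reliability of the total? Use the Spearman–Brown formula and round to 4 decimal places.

0.8720

ρ_k = kρ / (1 + (k−1)ρ) = 8·0.46 / (1 + 7·0.46) = 3.680 / 4.220 = 0.8720.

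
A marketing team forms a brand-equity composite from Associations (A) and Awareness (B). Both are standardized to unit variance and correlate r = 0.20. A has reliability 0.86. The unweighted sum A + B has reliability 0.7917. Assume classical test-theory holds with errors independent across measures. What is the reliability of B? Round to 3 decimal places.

0.640

Var(A+B) = 2 + 2·0.20 = 2.400.
True-score variance = ρ_A + ρ_B + 2·0.20, so 0.7917 = (0.86 + ρ_B + 0.40) / 2.400.
ρ_B = 0.7917·2.400 − 0.86 − 0.40 = 0.640.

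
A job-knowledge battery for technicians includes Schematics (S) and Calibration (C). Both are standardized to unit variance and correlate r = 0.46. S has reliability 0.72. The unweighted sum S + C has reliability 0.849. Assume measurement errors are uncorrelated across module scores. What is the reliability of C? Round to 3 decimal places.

0.839

Var(S+C) = 2 + 2·0.46 = 2.920.
True-score variance = ρ_S + ρ_C + 2·0.46, so 0.849 = (0.72 + ρ_C + 0.92) / 2.920.
ρ_C = 0.849·2.920 − 0.72 − 0.92 = 0.839.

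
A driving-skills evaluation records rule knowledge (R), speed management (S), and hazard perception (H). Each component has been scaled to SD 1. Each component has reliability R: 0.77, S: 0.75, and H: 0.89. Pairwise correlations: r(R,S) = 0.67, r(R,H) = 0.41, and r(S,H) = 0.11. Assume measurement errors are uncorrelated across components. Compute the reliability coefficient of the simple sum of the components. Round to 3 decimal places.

0.890

Var(R+S+H) = 3 + 2·[0.67 + 0.41 + 0.11] = 3 + 2.38 = 5.38.
With uncorrelated errors the cross-covariances are all true-score covariance, so they carry over unchanged; only the diagonal terms shrink to ρᵢσᵢ².
True-score variance = [0.77 + 0.75 + 0.89] + 2.38 = 2.41 + 2.38 = 4.79.
Reliability = 4.79 / 5.38 = 0.890.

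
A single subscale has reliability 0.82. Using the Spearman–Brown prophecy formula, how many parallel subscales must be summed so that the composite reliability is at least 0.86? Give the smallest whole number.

k ≥ ρ*(1−ρ₁)/(ρ₁(1−ρ*)) = 0.86·0.18 / (0.82·0.14) = 1.348.
Smallest integer k = 2.

2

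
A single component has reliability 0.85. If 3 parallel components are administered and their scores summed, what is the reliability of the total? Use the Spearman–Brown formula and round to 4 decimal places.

0.9444

ρ_k = kρ / (1 + (k−1)ρ) = 3·0.85 / (1 + 2·0.85) = 2.550 / 2.700 = 0.9444.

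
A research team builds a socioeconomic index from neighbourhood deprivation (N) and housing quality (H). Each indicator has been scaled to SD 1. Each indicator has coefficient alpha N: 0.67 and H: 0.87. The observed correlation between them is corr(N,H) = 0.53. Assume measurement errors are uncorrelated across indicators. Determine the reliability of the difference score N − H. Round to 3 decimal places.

Var(N−H) = 1 + 1 − 2·0.53 = 2 − 1.06 = 0.94.
Under uncorrelated errors the observed covariances equal the true-score covariances, so only the own-variance terms attenuate.
True-score variance = [0.67 + 0.87] − 1.06 = 1.54 − 1.06 = 0.48.
Reliability = 0.48 / 0.94 = 0.511.

0.511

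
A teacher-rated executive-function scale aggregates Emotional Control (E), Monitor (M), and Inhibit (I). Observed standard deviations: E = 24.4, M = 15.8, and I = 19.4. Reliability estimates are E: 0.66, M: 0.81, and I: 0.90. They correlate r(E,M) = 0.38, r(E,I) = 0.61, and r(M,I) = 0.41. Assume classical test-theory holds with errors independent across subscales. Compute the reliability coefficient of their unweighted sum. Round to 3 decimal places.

0.877

Var(E+M+I) = 24.4² + 15.8² + 19.4² + 2·[24.4·15.8·0.38 + 24.4·19.4·0.61 + 15.8·19.4·0.41] = 1221.36 + 1121.84 = 2343.2.
With uncorrelated errors the cross-covariances are all true-score covariance, so they carry over unchanged; only the diagonal terms shrink to ρᵢσᵢ².
True-score variance = [24.4²·0.66 + 15.8²·0.81 + 19.4²·0.90] + 1121.84 = 933.87 + 1121.84 = 2055.71.
Reliability = 2055.71 / 2343.2 = 0.877.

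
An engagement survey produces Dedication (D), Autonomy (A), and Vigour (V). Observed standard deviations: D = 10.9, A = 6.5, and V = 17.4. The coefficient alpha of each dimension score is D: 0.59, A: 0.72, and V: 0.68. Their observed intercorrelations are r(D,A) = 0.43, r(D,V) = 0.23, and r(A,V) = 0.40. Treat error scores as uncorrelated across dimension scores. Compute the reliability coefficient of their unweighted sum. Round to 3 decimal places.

Var(D+A+V) = 10.9² + 6.5² + 17.4² + 2·[10.9·6.5·0.43 + 10.9·17.4·0.23 + 6.5·17.4·0.40] = 463.82 + 238.655 = 702.475.
With uncorrelated errors the cross-covariances are all true-score covariance, so they carry over unchanged; only the diagonal terms shrink to ρᵢσᵢ².
True-score variance = [10.9²·0.59 + 6.5²·0.72 + 17.4²·0.68] + 238.655 = 306.395 + 238.655 = 545.049.
Reliability = 545.049 / 702.475 = 0.776.

0.776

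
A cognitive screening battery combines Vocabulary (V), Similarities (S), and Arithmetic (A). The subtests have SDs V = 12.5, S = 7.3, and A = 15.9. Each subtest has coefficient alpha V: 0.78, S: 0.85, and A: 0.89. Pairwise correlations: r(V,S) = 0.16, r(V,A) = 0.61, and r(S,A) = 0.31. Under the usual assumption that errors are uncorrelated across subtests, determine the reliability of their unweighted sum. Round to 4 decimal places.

Var(V+S+A) = 12.5² + 7.3² + 15.9² + 2·[12.5·7.3·0.16 + 12.5·15.9·0.61 + 7.3·15.9·0.31] = 462.35 + 343.638 = 805.988.
With uncorrelated errors the cross-covariances are all true-score covariance, so they carry over unchanged; only the diagonal terms shrink to ρᵢσᵢ².
True-score variance = [12.5²·0.78 + 7.3²·0.85 + 15.9²·0.89] + 343.638 = 392.172 + 343.638 = 735.811.
Reliability = 735.811 / 805.988 = 0.9129.

0.9129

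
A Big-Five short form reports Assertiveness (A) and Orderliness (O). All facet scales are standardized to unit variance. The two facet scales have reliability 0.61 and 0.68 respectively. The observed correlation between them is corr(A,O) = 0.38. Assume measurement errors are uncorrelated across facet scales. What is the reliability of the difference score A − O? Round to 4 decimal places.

0.4274

Var(A−O) = 1 + 1 − 2·0.38 = 2 − 0.76 = 1.24.
With uncorrelated errors the cross-covariances are all true-score covariance, so they carry over unchanged; only the diagonal terms shrink to ρᵢσᵢ².
True-score variance = [0.61 + 0.68] − 0.76 = 1.29 − 0.76 = 0.53.
Reliability = 0.53 / 1.24 = 0.4274.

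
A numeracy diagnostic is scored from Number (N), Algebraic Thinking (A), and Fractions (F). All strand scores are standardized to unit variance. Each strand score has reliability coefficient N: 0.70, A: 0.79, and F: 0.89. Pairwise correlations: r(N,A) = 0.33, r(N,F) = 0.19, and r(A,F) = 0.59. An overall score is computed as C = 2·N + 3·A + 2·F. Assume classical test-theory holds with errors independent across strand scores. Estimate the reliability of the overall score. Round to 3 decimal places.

0.881

Var(C) = 2² + 3² + 2² + 2·[6·0.33 + 4·0.19 + 6·0.59] = 17 + 12.56 = 29.56.
Under uncorrelated errors the observed covariances equal the true-score covariances, so only the own-variance terms attenuate.
True-score variance = [2²·0.70 + 3²·0.79 + 2²·0.89] + 12.56 = 13.47 + 12.56 = 26.03.
Reliability = 26.03 / 29.56 = 0.881.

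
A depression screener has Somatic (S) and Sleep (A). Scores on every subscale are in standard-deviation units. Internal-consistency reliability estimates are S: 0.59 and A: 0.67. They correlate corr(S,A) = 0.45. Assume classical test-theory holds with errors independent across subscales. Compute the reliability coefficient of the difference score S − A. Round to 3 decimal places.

Var(S−A) = 1 + 1 − 2·0.45 = 2 − 0.9 = 1.1.
Because errors are independent across components, Cov(Tᵢ,Tⱼ) = Cov(Xᵢ,Xⱼ); the off-diagonal part of the true-score variance is the same as above.
True-score variance = [0.59 + 0.67] − 0.9 = 1.26 − 0.9 = 0.36.
Reliability = 0.36 / 1.1 = 0.327.

0.327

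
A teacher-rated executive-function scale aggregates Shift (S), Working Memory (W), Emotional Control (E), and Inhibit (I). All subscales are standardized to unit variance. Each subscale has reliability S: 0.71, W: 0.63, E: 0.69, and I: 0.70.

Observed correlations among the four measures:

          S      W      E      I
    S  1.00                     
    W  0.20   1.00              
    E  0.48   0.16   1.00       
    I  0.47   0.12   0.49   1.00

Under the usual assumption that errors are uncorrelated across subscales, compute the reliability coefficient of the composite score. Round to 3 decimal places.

Var(S+W+E+I) = 4 + 2·[0.20 + 0.48 + 0.47 + 0.16 + 0.12 + 0.49] = 4 + 3.84 = 7.84.
Under uncorrelated errors the observed covariances equal the true-score covariances, so only the own-variance terms attenuate.
True-score variance = [0.71 + 0.63 + 0.69 + 0.70] + 3.84 = 2.73 + 3.84 = 6.57.
Reliability = 6.57 / 7.84 = 0.838.

0.838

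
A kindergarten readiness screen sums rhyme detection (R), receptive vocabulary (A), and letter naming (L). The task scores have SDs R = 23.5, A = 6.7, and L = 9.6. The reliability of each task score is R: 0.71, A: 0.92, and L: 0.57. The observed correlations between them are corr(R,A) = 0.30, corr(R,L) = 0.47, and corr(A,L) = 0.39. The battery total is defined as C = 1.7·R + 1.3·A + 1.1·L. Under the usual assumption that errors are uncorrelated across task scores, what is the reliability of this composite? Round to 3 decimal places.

Var(C) = 1.7²·23.5² + 1.3²·6.7² + 1.1²·9.6² + 2·[2.21·23.5·6.7·0.30 + 1.87·23.5·9.6·0.47 + 1.43·6.7·9.6·0.39] = 1783.38 + 677.081 = 2460.46.
Because errors are independent across components, Cov(Tᵢ,Tⱼ) = Cov(Xᵢ,Xⱼ); the off-diagonal part of the true-score variance is the same as above.
True-score variance = [1.7²·23.5²·0.71 + 1.3²·6.7²·0.92 + 1.1²·9.6²·0.57] + 677.081 = 1266.52 + 677.081 = 1943.6.
Reliability = 1943.6 / 2460.46 = 0.790.

0.790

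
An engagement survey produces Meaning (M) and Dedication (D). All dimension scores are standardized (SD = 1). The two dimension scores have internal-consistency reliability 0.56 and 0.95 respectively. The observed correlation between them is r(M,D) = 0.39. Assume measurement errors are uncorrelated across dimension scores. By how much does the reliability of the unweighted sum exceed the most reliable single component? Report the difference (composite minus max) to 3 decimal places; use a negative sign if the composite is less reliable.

Var(sum) = 2 + 0.78 = 2.78; true-score variance = 1.51 + 0.78 = 2.29; composite reliability = 0.8237.
Max component reliability = 0.9500.
Difference = 0.8237 − 0.9500 = -0.126.

-0.126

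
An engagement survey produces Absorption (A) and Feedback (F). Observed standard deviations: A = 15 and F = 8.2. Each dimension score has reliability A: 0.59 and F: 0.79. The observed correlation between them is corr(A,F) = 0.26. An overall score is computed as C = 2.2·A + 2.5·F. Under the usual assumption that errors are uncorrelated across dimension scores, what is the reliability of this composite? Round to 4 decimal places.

Var(C) = 2.2²·15² + 2.5²·8.2² + 2·[5.5·15·8.2·0.26] = 1509.25 + 351.78 = 1861.03.
Because errors are independent across components, Cov(Tᵢ,Tⱼ) = Cov(Xᵢ,Xⱼ); the off-diagonal part of the true-score variance is the same as above.
True-score variance = [2.2²·15²·0.59 + 2.5²·8.2²·0.79] + 351.78 = 974.508 + 351.78 = 1326.29.
Reliability = 1326.29 / 1861.03 = 0.7127.

0.7127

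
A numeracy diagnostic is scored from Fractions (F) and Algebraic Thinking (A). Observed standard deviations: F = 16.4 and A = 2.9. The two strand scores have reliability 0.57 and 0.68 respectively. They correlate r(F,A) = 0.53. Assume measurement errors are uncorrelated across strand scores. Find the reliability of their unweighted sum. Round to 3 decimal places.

Var(F+A) = 16.4² + 2.9² + 2·[16.4·2.9·0.53] = 277.37 + 50.4136 = 327.784.
Under uncorrelated errors the observed covariances equal the true-score covariances, so only the own-variance terms attenuate.
True-score variance = [16.4²·0.57 + 2.9²·0.68] + 50.4136 = 159.026 + 50.4136 = 209.44.
Reliability = 209.44 / 327.784 = 0.639.

0.639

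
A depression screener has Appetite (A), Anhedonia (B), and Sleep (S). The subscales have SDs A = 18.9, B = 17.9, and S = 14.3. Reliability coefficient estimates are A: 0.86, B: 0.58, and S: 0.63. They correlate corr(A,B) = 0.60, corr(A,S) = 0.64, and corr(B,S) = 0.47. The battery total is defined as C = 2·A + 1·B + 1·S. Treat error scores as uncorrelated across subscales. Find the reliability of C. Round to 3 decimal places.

0.889

Var(C) = 2²·18.9² + 17.9² + 14.3² + 2·[2·18.9·17.9·0.60 + 2·18.9·14.3·0.64 + 17.9·14.3·0.47] = 1953.74 + 1744.45 = 3698.19.
Under uncorrelated errors the observed covariances equal the true-score covariances, so only the own-variance terms attenuate.
True-score variance = [2²·18.9²·0.86 + 17.9²·0.58 + 14.3²·0.63] + 1744.45 = 1543.47 + 1744.45 = 3287.92.
Reliability = 3287.92 / 3698.19 = 0.889.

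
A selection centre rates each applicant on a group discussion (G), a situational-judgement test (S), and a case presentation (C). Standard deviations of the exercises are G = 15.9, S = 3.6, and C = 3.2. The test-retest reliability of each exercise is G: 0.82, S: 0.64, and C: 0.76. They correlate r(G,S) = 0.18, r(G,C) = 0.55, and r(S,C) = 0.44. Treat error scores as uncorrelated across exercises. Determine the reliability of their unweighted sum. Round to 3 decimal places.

Var(G+S+C) = 15.9² + 3.6² + 3.2² + 2·[15.9·3.6·0.18 + 15.9·3.2·0.55 + 3.6·3.2·0.44] = 276.01 + 86.712 = 362.722.
Under uncorrelated errors the observed covariances equal the true-score covariances, so only the own-variance terms attenuate.
True-score variance = [15.9²·0.82 + 3.6²·0.64 + 3.2²·0.76] + 86.712 = 223.381 + 86.712 = 310.093.
Reliability = 310.093 / 362.722 = 0.855.

0.855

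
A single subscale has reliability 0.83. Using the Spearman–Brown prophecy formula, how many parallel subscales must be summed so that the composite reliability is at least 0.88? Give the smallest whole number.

2

k ≥ ρ*(1−ρ₁)/(ρ₁(1−ρ*)) = 0.88·0.17 / (0.83·0.12) = 1.502.
Smallest integer k = 2.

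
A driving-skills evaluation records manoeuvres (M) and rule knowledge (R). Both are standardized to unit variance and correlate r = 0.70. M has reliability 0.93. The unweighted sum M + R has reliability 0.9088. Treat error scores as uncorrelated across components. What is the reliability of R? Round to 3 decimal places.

Var(M+R) = 2 + 2·0.70 = 3.400.
True-score variance = ρ_M + ρ_R + 2·0.70, so 0.9088 = (0.93 + ρ_R + 1.40) / 3.400.
ρ_R = 0.9088·3.400 − 0.93 − 1.40 = 0.760.

0.760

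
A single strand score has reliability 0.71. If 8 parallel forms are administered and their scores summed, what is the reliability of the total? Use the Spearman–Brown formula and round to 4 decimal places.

0.9514

ρ_k = kρ / (1 + (k−1)ρ) = 8·0.71 / (1 + 7·0.71) = 5.680 / 5.970 = 0.9514.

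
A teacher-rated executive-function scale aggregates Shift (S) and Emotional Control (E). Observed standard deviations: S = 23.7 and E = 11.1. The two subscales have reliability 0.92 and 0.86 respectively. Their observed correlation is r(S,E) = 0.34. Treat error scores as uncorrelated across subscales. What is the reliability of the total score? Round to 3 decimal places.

0.928

Var(S+E) = 23.7² + 11.1² + 2·[23.7·11.1·0.34] = 684.9 + 178.888 = 863.788.
Because errors are independent across components, Cov(Tᵢ,Tⱼ) = Cov(Xᵢ,Xⱼ); the off-diagonal part of the true-score variance is the same as above.
True-score variance = [23.7²·0.92 + 11.1²·0.86] + 178.888 = 622.715 + 178.888 = 801.603.
Reliability = 801.603 / 863.788 = 0.928.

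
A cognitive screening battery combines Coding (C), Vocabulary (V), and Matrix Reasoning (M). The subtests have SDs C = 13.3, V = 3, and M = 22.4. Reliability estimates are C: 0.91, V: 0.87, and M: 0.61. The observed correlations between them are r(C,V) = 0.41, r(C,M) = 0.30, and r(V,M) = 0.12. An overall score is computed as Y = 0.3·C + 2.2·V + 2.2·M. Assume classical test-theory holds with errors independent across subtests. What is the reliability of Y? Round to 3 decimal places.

0.647

Var(Y) = 0.3²·13.3² + 2.2²·3² + 2.2²·22.4² + 2·[0.66·13.3·3·0.41 + 0.66·13.3·22.4·0.30 + 4.84·3·22.4·0.12] = 2488 + 217.63 = 2705.63.
Because errors are independent across components, Cov(Tᵢ,Tⱼ) = Cov(Xᵢ,Xⱼ); the off-diagonal part of the true-score variance is the same as above.
True-score variance = [0.3²·13.3²·0.91 + 2.2²·3²·0.87 + 2.2²·22.4²·0.61] + 217.63 = 1533.78 + 217.63 = 1751.41.
Reliability = 1751.41 / 2705.63 = 0.647.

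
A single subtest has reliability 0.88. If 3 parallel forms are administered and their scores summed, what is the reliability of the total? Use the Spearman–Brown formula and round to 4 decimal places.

0.9565

ρ_k = kρ / (1 + (k−1)ρ) = 3·0.88 / (1 + 2·0.88) = 2.640 / 2.760 = 0.9565.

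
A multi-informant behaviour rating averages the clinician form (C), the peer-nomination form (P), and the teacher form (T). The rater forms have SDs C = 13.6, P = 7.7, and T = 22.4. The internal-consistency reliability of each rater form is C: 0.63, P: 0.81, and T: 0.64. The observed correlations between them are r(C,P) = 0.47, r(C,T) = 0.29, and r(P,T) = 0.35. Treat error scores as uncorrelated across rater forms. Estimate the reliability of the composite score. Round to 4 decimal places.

0.7720

Var(C+P+T) = 13.6² + 7.7² + 22.4² + 2·[13.6·7.7·0.47 + 13.6·22.4·0.29 + 7.7·22.4·0.35] = 746.01 + 395.864 = 1141.87.
With uncorrelated errors the cross-covariances are all true-score covariance, so they carry over unchanged; only the diagonal terms shrink to ρᵢσᵢ².
True-score variance = [13.6²·0.63 + 7.7²·0.81 + 22.4²·0.64] + 395.864 = 485.676 + 395.864 = 881.54.
Reliability = 881.54 / 1141.87 = 0.7720.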